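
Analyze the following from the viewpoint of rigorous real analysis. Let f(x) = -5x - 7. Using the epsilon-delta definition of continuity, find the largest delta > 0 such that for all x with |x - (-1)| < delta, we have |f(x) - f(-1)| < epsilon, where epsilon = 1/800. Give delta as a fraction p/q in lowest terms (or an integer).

We compute f(-1) = -5*(-1) - 7 = -2.
|f(x) - f(-1)| = |-5x - 7 - (-2)| = |-5(x - (-1))| = 5|x - (-1)|.
We need 5|x - (-1)| < 1/800, i.e. |x - (-1)| < 1/800 / 5 = 1/4000.
So any delta <= 1/4000 works. Conversely, if delta > 1/4000, then x = -1 + 1/4000 satisfies |x - (-1)| = 1/4000 < delta but |f(x) - f(-1)| = 5 * 1/4000 = 1/800, which is not < 1/800; so no larger delta works.
Hence the largest such delta is 1/4000.

1/4000


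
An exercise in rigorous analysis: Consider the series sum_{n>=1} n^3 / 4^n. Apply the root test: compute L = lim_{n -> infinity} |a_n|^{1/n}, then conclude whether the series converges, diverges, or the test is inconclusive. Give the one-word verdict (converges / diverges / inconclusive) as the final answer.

Let a_n denote the general term. Form |a_n|^(1/n) and simplify:
|a_n|^(1/n) = n^(3/n)/4
Take the limit as n -> infinity: L = 1/4.
Since L = 1/4 < 1, the root test implies convergence.

converges


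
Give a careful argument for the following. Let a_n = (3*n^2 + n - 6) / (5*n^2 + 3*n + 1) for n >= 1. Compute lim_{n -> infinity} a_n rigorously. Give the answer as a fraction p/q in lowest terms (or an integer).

Divide numerator and denominator by n^2, the highest power:
numerator / n^2 = 3 + 1/n - 6/n^2
denominator / n^2 = 5 + 3/n + n^(-2)
As n -> infinity, all terms of the form c/n^k (k >= 1) tend to 0.
So numerator / n^2 -> 3 and denominator / n^2 -> 5.
Therefore lim a_n = 3/5.

3/5


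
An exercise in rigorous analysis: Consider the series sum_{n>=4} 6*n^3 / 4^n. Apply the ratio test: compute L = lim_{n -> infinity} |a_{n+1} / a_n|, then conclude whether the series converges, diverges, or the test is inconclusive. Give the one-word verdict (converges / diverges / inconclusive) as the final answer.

Let a_n denote the general term. Form the ratio a_{n+1}/a_n and simplify:
a_{n+1}/a_n = (n + 1)^3/(4*n^3)
Take the limit as n -> infinity: L = 1/4.
Since L = 1/4 < 1, the ratio test implies the series converges.

converges


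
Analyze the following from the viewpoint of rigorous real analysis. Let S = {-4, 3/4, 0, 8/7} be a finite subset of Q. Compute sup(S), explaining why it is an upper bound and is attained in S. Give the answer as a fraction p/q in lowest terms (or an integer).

S is finite, so sup(S) = max(S).
Sorted decreasing:
8/7, 3/4, 0, -4
The extremum is 8/7.
For every x in S, x <= 8/7. And 8/7 is in S, so it is attained.
Therefore sup(S) = 8/7.

8/7


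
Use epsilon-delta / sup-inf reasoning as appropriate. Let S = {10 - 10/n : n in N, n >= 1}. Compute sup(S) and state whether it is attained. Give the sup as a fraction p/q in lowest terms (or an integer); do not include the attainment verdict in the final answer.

Analysis:
- Values: 0, 5, 20/3, 15/2, ... strictly increasing.
- Minimum is 0 (n=1); inf = 0 (attained).
- 10 - 10/n -> 10 from below; sup = 10, not attained.
Conclusion: sup(S) = 10, not attained in S.

10


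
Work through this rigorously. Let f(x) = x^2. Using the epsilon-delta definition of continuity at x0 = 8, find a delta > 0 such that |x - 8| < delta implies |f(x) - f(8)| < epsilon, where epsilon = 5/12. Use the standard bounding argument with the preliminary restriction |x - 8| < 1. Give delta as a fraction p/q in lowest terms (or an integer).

Factor: |x^2 - (8)^2| = |x - 8| * |x + 8|.
Impose |x - 8| < 1 first. Then |x + 8| = |(x - 8) + 2*(8)| <= |x - 8| + 2*|8| < 1 + 16 = 17.
So |x^2 - (8)^2| < delta * 17.
We need delta * 17 <= 5/12, i.e. delta <= 5/12/17 = 5/204.
Since 5/204 < 1, this is tighter than 1; take delta = 5/204.
So delta = 5/204 works.

5/204


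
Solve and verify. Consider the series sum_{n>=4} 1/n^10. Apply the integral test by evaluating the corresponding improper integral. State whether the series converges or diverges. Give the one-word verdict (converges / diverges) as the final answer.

Let f(x) = x^(-10). Then f is positive, continuous, and decreasing on [4, infinity), so the integral test applies.
Compute the improper integral int_{4}^infinity f(x) dx:
  antiderivative F(x) = -1/(9*x^9).
  As x -> infinity, F(x) -> 0 (since p = 10 > 1).
  So int = F(infinity) - F(4) = 0 - (-1/2359296) = 1/2359296.
  Finite, so by the integral test, the series converges.

converges


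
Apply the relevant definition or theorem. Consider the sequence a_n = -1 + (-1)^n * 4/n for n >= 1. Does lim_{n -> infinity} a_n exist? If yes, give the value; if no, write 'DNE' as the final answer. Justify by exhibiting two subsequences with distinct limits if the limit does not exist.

Examine the behaviour of a_n along subsequences.
Even-n subsequence a_{2k} = -1 + 4/(2k) -> -1. Odd-n subsequence a_{2k+1} = -1 - 4/(2k+1) -> -1. Both tend to -1, which suggests the limit is -1; verify directly.
|a_n - (-1)| = |(-1)^n * 4/n| = 4/n for every n >= 1.
Given epsilon > 0, choose a positive integer N > 4/epsilon. Then for all n >= N, |a_n - (-1)| = 4/n <= 4/N < epsilon.
So by the definition of the limit, lim a_n exists and equals -1.

-1


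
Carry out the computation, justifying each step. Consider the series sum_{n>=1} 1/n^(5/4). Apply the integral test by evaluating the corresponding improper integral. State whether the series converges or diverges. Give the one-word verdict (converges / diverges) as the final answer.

Let f(x) = x^(-5/4). Then f is positive, continuous, and decreasing on [1, infinity), so the integral test applies.
Compute the improper integral int_{1}^infinity f(x) dx:
  antiderivative F(x) = -4/x^(1/4).
  As x -> infinity, F(x) -> 0 (since p = 5/4 > 1).
  So int = F(infinity) - F(1) = 0 - (-4) = 4.
  Finite, so by the integral test, the series converges.

converges


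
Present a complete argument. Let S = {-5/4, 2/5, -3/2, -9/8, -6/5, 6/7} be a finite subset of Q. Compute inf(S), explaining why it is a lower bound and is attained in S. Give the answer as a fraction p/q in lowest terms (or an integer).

S is finite, so inf(S) = min(S).
Sorted increasing:
-3/2, -5/4, -6/5, -9/8, 2/5, 6/7
The extremum is -3/2.
For every x in S, x >= -3/2. And -3/2 is in S, so it is attained.
Therefore inf(S) = -3/2.

-3/2


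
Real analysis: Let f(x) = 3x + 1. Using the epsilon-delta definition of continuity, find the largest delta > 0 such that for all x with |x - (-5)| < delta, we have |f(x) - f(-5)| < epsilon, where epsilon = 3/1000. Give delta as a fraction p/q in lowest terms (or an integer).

We compute f(-5) = 3*(-5) + 1 = -14.
|f(x) - f(-5)| = |3x + 1 - (-14)| = |3(x - (-5))| = 3|x - (-5)|.
We need 3|x - (-5)| < 3/1000, i.e. |x - (-5)| < 3/1000 / 3 = 1/1000.
So any delta <= 1/1000 works. Conversely, if delta > 1/1000, then x = -5 + 1/1000 satisfies |x - (-5)| = 1/1000 < delta but |f(x) - f(-5)| = 3 * 1/1000 = 3/1000, which is not < 3/1000; so no larger delta works.
Hence the largest such delta is 1/1000.

1/1000


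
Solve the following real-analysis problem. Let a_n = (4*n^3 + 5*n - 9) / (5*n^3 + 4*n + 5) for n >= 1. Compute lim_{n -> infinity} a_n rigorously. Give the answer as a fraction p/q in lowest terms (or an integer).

Divide numerator and denominator by n^3, the highest power:
numerator / n^3 = 4 + 5/n^2 - 9/n^3
denominator / n^3 = 5 + 4/n^2 + 5/n^3
As n -> infinity, all terms of the form c/n^k (k >= 1) tend to 0.
So numerator / n^3 -> 4 and denominator / n^3 -> 5.
Therefore lim a_n = 4/5.

4/5


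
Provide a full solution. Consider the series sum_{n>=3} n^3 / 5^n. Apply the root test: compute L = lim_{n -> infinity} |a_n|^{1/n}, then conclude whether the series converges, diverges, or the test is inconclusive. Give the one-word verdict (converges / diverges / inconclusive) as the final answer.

Let a_n denote the general term. Form |a_n|^(1/n) and simplify:
|a_n|^(1/n) = n^(3/n)/5
Take the limit as n -> infinity: L = 1/5.
Since L = 1/5 < 1, the root test implies convergence.

converges


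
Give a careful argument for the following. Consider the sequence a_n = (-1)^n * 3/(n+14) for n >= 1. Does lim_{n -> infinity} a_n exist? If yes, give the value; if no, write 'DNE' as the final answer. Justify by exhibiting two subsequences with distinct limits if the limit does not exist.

Examine the behaviour of a_n along subsequences.
Even-n subsequence a_{2k} = 3/(2k+14) -> 0. Odd-n subsequence a_{2k+1} = -3/(2k+15) -> 0. Both tend to 0, which suggests the limit is 0; verify directly.
|a_n - 0| = 3/(n+14) < 3/n for every n >= 1.
Given epsilon > 0, choose a positive integer N > 3/epsilon. Then for all n >= N, |a_n| < 3/n <= 3/N < epsilon.
So by the definition of the limit, lim a_n exists and equals 0.

0


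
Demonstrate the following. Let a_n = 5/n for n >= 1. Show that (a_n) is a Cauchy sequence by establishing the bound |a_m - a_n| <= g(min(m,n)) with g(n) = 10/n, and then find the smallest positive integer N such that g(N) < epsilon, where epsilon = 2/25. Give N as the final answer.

For any m, n >= 1, by the triangle inequality:
|a_m - a_n| = |5/m - 5/n| <= 5*1/m + 5*1/n <= 10/min(m,n).
So g(n) = 10/n bounds the Cauchy difference. Since g(n) -> 0, (a_n) is Cauchy.
Now solve g(N) < 2/25: 10/N < 2/25 <=> N > 10 / (2/25) = 125.
The smallest integer strictly greater than 125 is N = 126.
Check: g(126) = 10/126 = 5/63 < 2/25; g(125) = 2/25 >= 2/25. So N = 126.

126


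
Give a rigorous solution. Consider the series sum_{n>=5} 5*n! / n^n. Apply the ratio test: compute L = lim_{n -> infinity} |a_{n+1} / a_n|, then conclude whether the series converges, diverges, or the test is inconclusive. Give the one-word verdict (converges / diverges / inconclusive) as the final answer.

Let a_n denote the general term. Form the ratio a_{n+1}/a_n and simplify:
a_{n+1}/a_n = (n/(n + 1))^n
Take the limit as n -> infinity: L = exp(-1).
Since L = exp(-1) < 1, the ratio test implies the series converges.

converges


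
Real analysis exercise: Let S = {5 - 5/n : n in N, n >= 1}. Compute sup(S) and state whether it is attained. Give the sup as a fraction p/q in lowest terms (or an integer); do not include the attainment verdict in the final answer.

Analysis:
- Values: 0, 5/2, 10/3, 15/4, ... strictly increasing.
- Minimum is 0 (n=1); inf = 0 (attained).
- 5 - 5/n -> 5 from below; sup = 5, not attained.
Conclusion: sup(S) = 5, not attained in S.

5


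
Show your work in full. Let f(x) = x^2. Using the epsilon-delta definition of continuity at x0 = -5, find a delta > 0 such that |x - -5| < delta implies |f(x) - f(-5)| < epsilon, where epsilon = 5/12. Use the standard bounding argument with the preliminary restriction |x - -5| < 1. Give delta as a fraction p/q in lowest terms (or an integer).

Factor: |x^2 - (-5)^2| = |x - -5| * |x + -5|.
Impose |x - -5| < 1 first. Then |x + -5| = |(x - -5) + 2*(-5)| <= |x - -5| + 2*|-5| < 1 + 10 = 11.
So |x^2 - (-5)^2| < delta * 11.
We need delta * 11 <= 5/12, i.e. delta <= 5/12/11 = 5/132.
Since 5/132 < 1, this is tighter than 1; take delta = 5/132.
So delta = 5/132 works.

5/132


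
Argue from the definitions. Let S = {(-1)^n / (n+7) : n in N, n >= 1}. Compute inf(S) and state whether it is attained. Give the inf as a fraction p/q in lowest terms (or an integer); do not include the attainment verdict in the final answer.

Analysis:
- Values: -1/8, 1/9, -1/10, 1/11, -1/12, ...
- Positive terms (even n): 1/(2+7), 1/(4+7), ... decreasing -> max = 1/9 (n=2).
- Negative terms (odd n): -1/(1+7), -1/(3+7), ... increasing -> min = -1/8 (n=1).
- So sup = 1/9 (attained at n=2); inf = -1/8 (attained at n=1).
Conclusion: inf(S) = -1/8, attained in S.

-1/8


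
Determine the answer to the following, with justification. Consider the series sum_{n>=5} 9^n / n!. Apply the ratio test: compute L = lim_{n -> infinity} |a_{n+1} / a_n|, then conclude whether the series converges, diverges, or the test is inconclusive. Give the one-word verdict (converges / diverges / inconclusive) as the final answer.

Let a_n denote the general term. Form the ratio a_{n+1}/a_n and simplify:
a_{n+1}/a_n = 9/(n + 1)
Take the limit as n -> infinity: L = 0.
Since L = 0 < 1, the ratio test implies the series converges.

converges


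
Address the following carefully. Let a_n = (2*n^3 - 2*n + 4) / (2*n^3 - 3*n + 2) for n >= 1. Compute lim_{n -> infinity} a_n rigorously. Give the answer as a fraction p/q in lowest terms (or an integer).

Divide numerator and denominator by n^3, the highest power:
numerator / n^3 = 2 - 2/n^2 + 4/n^3
denominator / n^3 = 2 - 3/n^2 + 2/n^3
As n -> infinity, all terms of the form c/n^k (k >= 1) tend to 0.
So numerator / n^3 -> 2 and denominator / n^3 -> 2.
Therefore lim a_n = 1.

1


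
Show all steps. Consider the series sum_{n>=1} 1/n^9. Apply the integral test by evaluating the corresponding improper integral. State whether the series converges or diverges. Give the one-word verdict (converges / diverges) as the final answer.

Let f(x) = x^(-9). Then f is positive, continuous, and decreasing on [1, infinity), so the integral test applies.
Compute the improper integral int_{1}^infinity f(x) dx:
  antiderivative F(x) = -1/(8*x^8).
  As x -> infinity, F(x) -> 0 (since p = 9 > 1).
  So int = F(infinity) - F(1) = 0 - (-1/8) = 1/8.
  Finite, so by the integral test, the series converges.

converges


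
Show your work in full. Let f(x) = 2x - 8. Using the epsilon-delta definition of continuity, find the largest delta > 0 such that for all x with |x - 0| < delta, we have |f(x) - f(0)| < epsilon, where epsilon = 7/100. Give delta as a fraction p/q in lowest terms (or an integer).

We compute f(0) = 2*(0) - 8 = -8.
|f(x) - f(0)| = |2x - 8 - (-8)| = |2(x - 0)| = 2|x - 0|.
We need 2|x - 0| < 7/100, i.e. |x - 0| < 7/100 / 2 = 7/200.
So any delta <= 7/200 works. Conversely, if delta > 7/200, then x = 0 + 7/200 satisfies |x - 0| = 7/200 < delta but |f(x) - f(0)| = 2 * 7/200 = 7/100, which is not < 7/100; so no larger delta works.
Hence the largest such delta is 7/200.

7/200


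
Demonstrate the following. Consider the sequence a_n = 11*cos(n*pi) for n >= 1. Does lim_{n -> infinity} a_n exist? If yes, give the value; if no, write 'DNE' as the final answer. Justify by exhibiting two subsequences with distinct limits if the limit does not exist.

Examine the behaviour of a_n along subsequences.
cos(n*pi) = (-1)^n, so a_n = 11*(-1)^n. a_{2k} = 11 -> 11. a_{2k+1} = -11 -> -11.
Since these two subsequential limits are 11 and -11, distinct, the full sequence cannot converge (a convergent sequence has all subsequences tending to the same limit). So lim a_n does not exist.

DNE


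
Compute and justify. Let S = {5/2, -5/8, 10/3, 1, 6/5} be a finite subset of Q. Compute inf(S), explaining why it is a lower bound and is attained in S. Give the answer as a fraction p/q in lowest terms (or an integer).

S is finite, so inf(S) = min(S).
Sorted increasing:
-5/8, 1, 6/5, 5/2, 10/3
The extremum is -5/8.
For every x in S, x >= -5/8. And -5/8 is in S, so it is attained.
Therefore inf(S) = -5/8.

-5/8


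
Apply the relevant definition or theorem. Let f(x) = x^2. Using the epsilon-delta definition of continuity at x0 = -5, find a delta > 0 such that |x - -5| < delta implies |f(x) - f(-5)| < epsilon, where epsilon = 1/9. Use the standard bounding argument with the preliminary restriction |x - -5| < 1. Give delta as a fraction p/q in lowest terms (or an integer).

Factor: |x^2 - (-5)^2| = |x - -5| * |x + -5|.
Impose |x - -5| < 1 first. Then |x + -5| = |(x - -5) + 2*(-5)| <= |x - -5| + 2*|-5| < 1 + 10 = 11.
So |x^2 - (-5)^2| < delta * 11.
We need delta * 11 <= 1/9, i.e. delta <= 1/9/11 = 1/99.
Since 1/99 < 1, this is tighter than 1; take delta = 1/99.
So delta = 1/99 works.

1/99


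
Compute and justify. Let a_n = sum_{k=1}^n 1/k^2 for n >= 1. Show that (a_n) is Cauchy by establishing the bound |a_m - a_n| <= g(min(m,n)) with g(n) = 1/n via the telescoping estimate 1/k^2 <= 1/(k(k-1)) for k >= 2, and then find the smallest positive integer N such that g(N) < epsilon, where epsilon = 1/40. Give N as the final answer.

For m > n >= 1: |a_m - a_n| = sum_{k=n+1}^m 1/k^2.
Use 1/k^2 <= 1/(k(k-1)) = 1/(k-1) - 1/k for k >= 2:
sum_{k=n+1}^m 1/k^2 <= sum_{k=n+1}^m (1/(k-1) - 1/k) = 1/n - 1/m <= 1/n.
By symmetry the same bound holds with n,m swapped, so |a_m - a_n| <= 1/min(m,n) = g(min(m,n)). Since g(n) -> 0, (a_n) is Cauchy.
Now solve g(N) < 1/40: 1/N < 1/40 <=> N > 1/(1/40) = 40.
The smallest integer strictly greater than 40 is N = 41.
Check: g(41) = 1/41 < 1/40; g(40) = 1/40 >= 1/40. So N = 41.

41


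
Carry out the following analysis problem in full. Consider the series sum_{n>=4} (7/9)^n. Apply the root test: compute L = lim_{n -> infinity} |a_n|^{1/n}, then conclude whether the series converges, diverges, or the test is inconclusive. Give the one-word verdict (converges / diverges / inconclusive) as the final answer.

Let a_n denote the general term. Form |a_n|^(1/n) and simplify:
|a_n|^(1/n) = 7/9
Take the limit as n -> infinity: L = 7/9.
Since L = 7/9 < 1, the root test implies convergence.

converges


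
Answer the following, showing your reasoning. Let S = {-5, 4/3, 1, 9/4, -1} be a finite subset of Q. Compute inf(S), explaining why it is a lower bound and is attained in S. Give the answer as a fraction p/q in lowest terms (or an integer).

S is finite, so inf(S) = min(S).
Sorted increasing:
-5, -1, 1, 4/3, 9/4
The extremum is -5.
For every x in S, x >= -5. And -5 is in S, so it is attained.
Therefore inf(S) = -5.

-5


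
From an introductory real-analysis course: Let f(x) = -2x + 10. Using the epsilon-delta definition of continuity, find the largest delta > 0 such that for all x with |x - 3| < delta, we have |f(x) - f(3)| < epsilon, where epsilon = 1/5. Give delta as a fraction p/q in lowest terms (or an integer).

We compute f(3) = -2*(3) + 10 = 4.
|f(x) - f(3)| = |-2x + 10 - (4)| = |-2(x - 3)| = 2|x - 3|.
We need 2|x - 3| < 1/5, i.e. |x - 3| < 1/5 / 2 = 1/10.
So any delta <= 1/10 works. Conversely, if delta > 1/10, then x = 3 + 1/10 satisfies |x - 3| = 1/10 < delta but |f(x) - f(3)| = 2 * 1/10 = 1/5, which is not < 1/5; so no larger delta works.
Hence the largest such delta is 1/10.

1/10


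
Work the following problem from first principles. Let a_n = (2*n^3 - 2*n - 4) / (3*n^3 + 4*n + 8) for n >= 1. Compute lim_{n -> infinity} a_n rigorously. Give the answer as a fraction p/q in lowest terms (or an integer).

Divide numerator and denominator by n^3, the highest power:
numerator / n^3 = 2 - 2/n^2 - 4/n^3
denominator / n^3 = 3 + 4/n^2 + 8/n^3
As n -> infinity, all terms of the form c/n^k (k >= 1) tend to 0.
So numerator / n^3 -> 2 and denominator / n^3 -> 3.
Therefore lim a_n = 2/3.

2/3


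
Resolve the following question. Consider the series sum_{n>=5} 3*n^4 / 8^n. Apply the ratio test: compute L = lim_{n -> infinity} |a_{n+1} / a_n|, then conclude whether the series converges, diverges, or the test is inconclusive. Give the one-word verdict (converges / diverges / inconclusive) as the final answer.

Let a_n denote the general term. Form the ratio a_{n+1}/a_n and simplify:
a_{n+1}/a_n = (n + 1)^4/(8*n^4)
Take the limit as n -> infinity: L = 1/8.
Since L = 1/8 < 1, the ratio test implies the series converges.

converges


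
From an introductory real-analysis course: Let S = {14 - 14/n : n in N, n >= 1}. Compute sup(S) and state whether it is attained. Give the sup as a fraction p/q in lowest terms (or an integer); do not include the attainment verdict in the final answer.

Analysis:
- Values: 0, 7, 28/3, 21/2, ... strictly increasing.
- Minimum is 0 (n=1); inf = 0 (attained).
- 14 - 14/n -> 14 from below; sup = 14, not attained.
Conclusion: sup(S) = 14, not attained in S.

14


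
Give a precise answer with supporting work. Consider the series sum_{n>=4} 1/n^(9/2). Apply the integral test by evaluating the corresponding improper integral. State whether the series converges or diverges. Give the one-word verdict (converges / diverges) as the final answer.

Let f(x) = x^(-9/2). Then f is positive, continuous, and decreasing on [4, infinity), so the integral test applies.
Compute the improper integral int_{4}^infinity f(x) dx:
  antiderivative F(x) = -2/(7*x^(7/2)).
  As x -> infinity, F(x) -> 0 (since p = 9/2 > 1).
  So int = F(infinity) - F(4) = 0 - (-1/448) = 1/448.
  Finite, so by the integral test, the series converges.

converges


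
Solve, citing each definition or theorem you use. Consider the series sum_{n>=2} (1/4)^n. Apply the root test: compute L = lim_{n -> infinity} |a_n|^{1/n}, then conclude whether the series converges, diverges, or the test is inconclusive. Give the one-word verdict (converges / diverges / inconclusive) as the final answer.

Let a_n denote the general term. Form |a_n|^(1/n) and simplify:
|a_n|^(1/n) = 1/4
Take the limit as n -> infinity: L = 1/4.
Since L = 1/4 < 1, the root test implies convergence.

converges


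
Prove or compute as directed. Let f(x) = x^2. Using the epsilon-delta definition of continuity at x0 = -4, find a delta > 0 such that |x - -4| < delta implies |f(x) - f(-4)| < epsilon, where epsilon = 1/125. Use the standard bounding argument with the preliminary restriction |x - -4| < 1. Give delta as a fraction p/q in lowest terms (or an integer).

Factor: |x^2 - (-4)^2| = |x - -4| * |x + -4|.
Impose |x - -4| < 1 first. Then |x + -4| = |(x - -4) + 2*(-4)| <= |x - -4| + 2*|-4| < 1 + 8 = 9.
So |x^2 - (-4)^2| < delta * 9.
We need delta * 9 <= 1/125, i.e. delta <= 1/125/9 = 1/1125.
Since 1/1125 < 1, this is tighter than 1; take delta = 1/1125.
So delta = 1/1125 works.

1/1125


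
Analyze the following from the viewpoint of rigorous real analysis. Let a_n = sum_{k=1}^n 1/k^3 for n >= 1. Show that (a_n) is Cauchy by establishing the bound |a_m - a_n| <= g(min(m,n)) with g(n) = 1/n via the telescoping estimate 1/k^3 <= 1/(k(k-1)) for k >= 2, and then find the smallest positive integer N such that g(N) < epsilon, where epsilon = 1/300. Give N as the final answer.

For m > n >= 1: |a_m - a_n| = sum_{k=n+1}^m 1/k^3.
Use 1/k^3 <= 1/(k(k-1)) = 1/(k-1) - 1/k for k >= 2 (which holds since k^3 >= k^2 >= k(k-1) for k >= 2):
sum_{k=n+1}^m 1/k^3 <= sum_{k=n+1}^m (1/(k-1) - 1/k) = 1/n - 1/m <= 1/n.
By symmetry the same bound holds with n,m swapped, so |a_m - a_n| <= 1/min(m,n) = g(min(m,n)). Since g(n) -> 0, (a_n) is Cauchy.
Now solve g(N) < 1/300: 1/N < 1/300 <=> N > 1/(1/300) = 300.
The smallest integer strictly greater than 300 is N = 301.
Check: g(301) = 1/301 < 1/300; g(300) = 1/300 >= 1/300. So N = 301.

301


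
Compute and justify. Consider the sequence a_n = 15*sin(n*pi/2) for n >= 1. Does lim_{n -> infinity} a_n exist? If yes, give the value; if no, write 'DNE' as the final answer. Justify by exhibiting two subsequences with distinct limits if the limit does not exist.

Examine the behaviour of a_n along subsequences.
a_{4k+1} = 15*sin(pi/2 + 2k*pi) = 15 -> 15. a_{4k+3} = 15*sin(3pi/2 + 2k*pi) = -15 -> -15.
Since these two subsequential limits are 15 and -15, distinct, the full sequence cannot converge (a convergent sequence has all subsequences tending to the same limit). So lim a_n does not exist.

DNE


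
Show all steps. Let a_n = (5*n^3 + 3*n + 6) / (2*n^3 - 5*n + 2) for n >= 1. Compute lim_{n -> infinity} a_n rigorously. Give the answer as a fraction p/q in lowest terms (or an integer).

Divide numerator and denominator by n^3, the highest power:
numerator / n^3 = 5 + 3/n^2 + 6/n^3
denominator / n^3 = 2 - 5/n^2 + 2/n^3
As n -> infinity, all terms of the form c/n^k (k >= 1) tend to 0.
So numerator / n^3 -> 5 and denominator / n^3 -> 2.
Therefore lim a_n = 5/2.

5/2


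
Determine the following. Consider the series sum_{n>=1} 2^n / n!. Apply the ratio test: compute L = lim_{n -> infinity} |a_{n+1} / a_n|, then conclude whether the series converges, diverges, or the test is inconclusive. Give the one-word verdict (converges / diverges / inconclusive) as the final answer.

Let a_n denote the general term. Form the ratio a_{n+1}/a_n and simplify:
a_{n+1}/a_n = 2/(n + 1)
Take the limit as n -> infinity: L = 0.
Since L = 0 < 1, the ratio test implies the series converges.

converges


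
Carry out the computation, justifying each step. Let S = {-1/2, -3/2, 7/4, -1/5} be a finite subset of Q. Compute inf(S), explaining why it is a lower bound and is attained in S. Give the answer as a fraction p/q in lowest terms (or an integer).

S is finite, so inf(S) = min(S).
Sorted increasing:
-3/2, -1/2, -1/5, 7/4
The extremum is -3/2.
For every x in S, x >= -3/2. And -3/2 is in S, so it is attained.
Therefore inf(S) = -3/2.

-3/2


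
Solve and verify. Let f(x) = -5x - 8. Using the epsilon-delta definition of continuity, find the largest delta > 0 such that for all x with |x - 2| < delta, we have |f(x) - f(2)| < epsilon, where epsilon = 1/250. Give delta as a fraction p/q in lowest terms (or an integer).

We compute f(2) = -5*(2) - 8 = -18.
|f(x) - f(2)| = |-5x - 8 - (-18)| = |-5(x - 2)| = 5|x - 2|.
We need 5|x - 2| < 1/250, i.e. |x - 2| < 1/250 / 5 = 1/1250.
So any delta <= 1/1250 works. Conversely, if delta > 1/1250, then x = 2 + 1/1250 satisfies |x - 2| = 1/1250 < delta but |f(x) - f(2)| = 5 * 1/1250 = 1/250, which is not < 1/250; so no larger delta works.
Hence the largest such delta is 1/1250.

1/1250


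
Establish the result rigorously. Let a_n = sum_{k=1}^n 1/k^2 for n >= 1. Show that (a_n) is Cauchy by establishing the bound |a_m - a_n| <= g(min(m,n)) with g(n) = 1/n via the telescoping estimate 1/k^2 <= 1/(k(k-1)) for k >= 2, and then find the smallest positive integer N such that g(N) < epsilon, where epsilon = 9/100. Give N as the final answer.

For m > n >= 1: |a_m - a_n| = sum_{k=n+1}^m 1/k^2.
Use 1/k^2 <= 1/(k(k-1)) = 1/(k-1) - 1/k for k >= 2:
sum_{k=n+1}^m 1/k^2 <= sum_{k=n+1}^m (1/(k-1) - 1/k) = 1/n - 1/m <= 1/n.
By symmetry the same bound holds with n,m swapped, so |a_m - a_n| <= 1/min(m,n) = g(min(m,n)). Since g(n) -> 0, (a_n) is Cauchy.
Now solve g(N) < 9/100: 1/N < 9/100 <=> N > 1/(9/100) = 100/9.
The smallest integer strictly greater than 100/9 is N = 12.
Check: g(12) = 1/12 < 9/100; g(11) = 1/11 >= 9/100. So N = 12.

12


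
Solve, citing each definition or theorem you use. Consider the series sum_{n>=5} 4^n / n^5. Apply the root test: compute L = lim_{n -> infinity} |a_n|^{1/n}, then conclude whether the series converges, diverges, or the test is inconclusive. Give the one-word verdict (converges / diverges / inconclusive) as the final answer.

Let a_n denote the general term. Form |a_n|^(1/n) and simplify:
|a_n|^(1/n) = 4/n^(5/n)
Take the limit as n -> infinity: L = 4.
Since L = 4 > 1, the root test implies divergence.

diverges


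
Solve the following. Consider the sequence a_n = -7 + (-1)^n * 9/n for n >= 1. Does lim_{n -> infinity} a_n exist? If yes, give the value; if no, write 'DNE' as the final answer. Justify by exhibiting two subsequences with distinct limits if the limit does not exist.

Examine the behaviour of a_n along subsequences.
Even-n subsequence a_{2k} = -7 + 9/(2k) -> -7. Odd-n subsequence a_{2k+1} = -7 - 9/(2k+1) -> -7. Both tend to -7, which suggests the limit is -7; verify directly.
|a_n - (-7)| = |(-1)^n * 9/n| = 9/n for every n >= 1.
Given epsilon > 0, choose a positive integer N > 9/epsilon. Then for all n >= N, |a_n - (-7)| = 9/n <= 9/N < epsilon.
So by the definition of the limit, lim a_n exists and equals -7.

-7


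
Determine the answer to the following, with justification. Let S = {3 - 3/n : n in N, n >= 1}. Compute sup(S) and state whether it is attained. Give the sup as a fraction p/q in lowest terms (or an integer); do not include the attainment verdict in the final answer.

Analysis:
- Values: 0, 3/2, 2, 9/4, ... strictly increasing.
- Minimum is 0 (n=1); inf = 0 (attained).
- 3 - 3/n -> 3 from below; sup = 3, not attained.
Conclusion: sup(S) = 3, not attained in S.

3


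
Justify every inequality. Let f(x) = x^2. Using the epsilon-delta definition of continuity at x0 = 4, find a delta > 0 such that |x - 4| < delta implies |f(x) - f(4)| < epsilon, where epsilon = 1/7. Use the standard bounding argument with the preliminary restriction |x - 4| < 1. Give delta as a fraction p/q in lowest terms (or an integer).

Factor: |x^2 - (4)^2| = |x - 4| * |x + 4|.
Impose |x - 4| < 1 first. Then |x + 4| = |(x - 4) + 2*(4)| <= |x - 4| + 2*|4| < 1 + 8 = 9.
So |x^2 - (4)^2| < delta * 9.
We need delta * 9 <= 1/7, i.e. delta <= 1/7/9 = 1/63.
Since 1/63 < 1, this is tighter than 1; take delta = 1/63.
So delta = 1/63 works.

1/63


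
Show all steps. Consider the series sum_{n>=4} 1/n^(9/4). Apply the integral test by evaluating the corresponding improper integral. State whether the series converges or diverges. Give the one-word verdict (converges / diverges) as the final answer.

Let f(x) = x^(-9/4). Then f is positive, continuous, and decreasing on [4, infinity), so the integral test applies.
Compute the improper integral int_{4}^infinity f(x) dx:
  antiderivative F(x) = -4/(5*x^(5/4)).
  As x -> infinity, F(x) -> 0 (since p = 9/4 > 1).
  So int = F(infinity) - F(4) = 0 - (-sqrt(2)/10) = sqrt(2)/10.
  Finite, so by the integral test, the series converges.

converges


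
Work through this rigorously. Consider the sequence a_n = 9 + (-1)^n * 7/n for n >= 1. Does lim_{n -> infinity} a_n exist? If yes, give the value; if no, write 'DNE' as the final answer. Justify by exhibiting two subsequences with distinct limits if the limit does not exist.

Examine the behaviour of a_n along subsequences.
Even-n subsequence a_{2k} = 9 + 7/(2k) -> 9. Odd-n subsequence a_{2k+1} = 9 - 7/(2k+1) -> 9. Both tend to 9, which suggests the limit is 9; verify directly.
|a_n - 9| = |(-1)^n * 7/n| = 7/n for every n >= 1.
Given epsilon > 0, choose a positive integer N > 7/epsilon. Then for all n >= N, |a_n - 9| = 7/n <= 7/N < epsilon.
So by the definition of the limit, lim a_n exists and equals 9.

9


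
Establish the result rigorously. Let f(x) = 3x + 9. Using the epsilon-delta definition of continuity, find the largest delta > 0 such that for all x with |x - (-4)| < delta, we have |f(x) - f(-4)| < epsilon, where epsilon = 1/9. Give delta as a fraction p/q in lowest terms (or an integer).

We compute f(-4) = 3*(-4) + 9 = -3.
|f(x) - f(-4)| = |3x + 9 - (-3)| = |3(x - (-4))| = 3|x - (-4)|.
We need 3|x - (-4)| < 1/9, i.e. |x - (-4)| < 1/9 / 3 = 1/27.
So any delta <= 1/27 works. Conversely, if delta > 1/27, then x = -4 + 1/27 satisfies |x - (-4)| = 1/27 < delta but |f(x) - f(-4)| = 3 * 1/27 = 1/9, which is not < 1/9; so no larger delta works.
Hence the largest such delta is 1/27.

1/27


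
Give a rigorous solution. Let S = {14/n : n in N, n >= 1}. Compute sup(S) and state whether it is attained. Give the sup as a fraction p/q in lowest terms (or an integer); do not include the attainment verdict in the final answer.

Analysis:
- Values: 14, 7, 14/3, 7/2, ... strictly decreasing.
- The maximum is 14 (n=1); sup = 14 (attained).
- The set is bounded below by 0; 14/n -> 0 so 0 is the greatest lower bound.
- 0 is not in the set, so inf = 0 is not attained.
Conclusion: sup(S) = 14, attained in S.

14


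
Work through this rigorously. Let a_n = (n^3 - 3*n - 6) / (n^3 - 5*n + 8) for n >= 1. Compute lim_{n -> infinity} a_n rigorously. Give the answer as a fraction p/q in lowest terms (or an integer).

Divide numerator and denominator by n^3, the highest power:
numerator / n^3 = 1 - 3/n^2 - 6/n^3
denominator / n^3 = 1 - 5/n^2 + 8/n^3
As n -> infinity, all terms of the form c/n^k (k >= 1) tend to 0.
So numerator / n^3 -> 1 and denominator / n^3 -> 1.
Therefore lim a_n = 1.

1


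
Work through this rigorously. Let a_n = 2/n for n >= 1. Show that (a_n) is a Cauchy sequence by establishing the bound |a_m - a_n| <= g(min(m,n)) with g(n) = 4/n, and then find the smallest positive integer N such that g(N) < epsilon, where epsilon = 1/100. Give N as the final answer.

For any m, n >= 1, by the triangle inequality:
|a_m - a_n| = |2/m - 2/n| <= 2*1/m + 2*1/n <= 4/min(m,n).
So g(n) = 4/n bounds the Cauchy difference. Since g(n) -> 0, (a_n) is Cauchy.
Now solve g(N) < 1/100: 4/N < 1/100 <=> N > 4 / (1/100) = 400.
The smallest integer strictly greater than 400 is N = 401.
Check: g(401) = 4/401 = 4/401 < 1/100; g(400) = 1/100 >= 1/100. So N = 401.

401


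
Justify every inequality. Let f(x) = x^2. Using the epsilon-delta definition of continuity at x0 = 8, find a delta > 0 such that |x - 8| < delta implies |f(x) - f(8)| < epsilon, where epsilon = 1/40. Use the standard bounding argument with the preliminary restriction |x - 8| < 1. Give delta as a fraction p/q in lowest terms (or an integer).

Factor: |x^2 - (8)^2| = |x - 8| * |x + 8|.
Impose |x - 8| < 1 first. Then |x + 8| = |(x - 8) + 2*(8)| <= |x - 8| + 2*|8| < 1 + 16 = 17.
So |x^2 - (8)^2| < delta * 17.
We need delta * 17 <= 1/40, i.e. delta <= 1/40/17 = 1/680.
Since 1/680 < 1, this is tighter than 1; take delta = 1/680.
So delta = 1/680 works.

1/680


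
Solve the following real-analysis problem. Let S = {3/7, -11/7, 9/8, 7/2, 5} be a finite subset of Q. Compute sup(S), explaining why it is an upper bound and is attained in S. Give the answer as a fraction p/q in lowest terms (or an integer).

S is finite, so sup(S) = max(S).
Sorted decreasing:
5, 7/2, 9/8, 3/7, -11/7
The extremum is 5.
For every x in S, x <= 5. And 5 is in S, so it is attained.
Therefore sup(S) = 5.

5


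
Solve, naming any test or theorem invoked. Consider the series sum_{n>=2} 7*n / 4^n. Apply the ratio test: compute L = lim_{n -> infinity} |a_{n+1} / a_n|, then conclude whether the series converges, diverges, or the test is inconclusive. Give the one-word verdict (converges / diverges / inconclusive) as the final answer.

Let a_n denote the general term. Form the ratio a_{n+1}/a_n and simplify:
a_{n+1}/a_n = (n + 1)/(4*n)
Take the limit as n -> infinity: L = 1/4.
Since L = 1/4 < 1, the ratio test implies the series converges.

converges


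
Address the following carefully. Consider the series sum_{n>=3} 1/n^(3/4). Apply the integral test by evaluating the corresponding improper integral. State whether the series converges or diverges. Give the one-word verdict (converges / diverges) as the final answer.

Let f(x) = x^(-3/4). Then f is positive, continuous, and decreasing on [3, infinity), so the integral test applies.
Compute the improper integral int_{3}^infinity f(x) dx:
  antiderivative F(x) = 4*x^(1/4).
  As x -> infinity, F(x) -> infinity (since p = 3/4 < 1).
  So the integral diverges. By the integral test, the series diverges.

diverges


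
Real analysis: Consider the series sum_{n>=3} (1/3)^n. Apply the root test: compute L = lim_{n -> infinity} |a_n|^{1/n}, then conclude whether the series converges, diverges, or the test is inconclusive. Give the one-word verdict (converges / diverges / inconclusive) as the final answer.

Let a_n denote the general term. Form |a_n|^(1/n) and simplify:
|a_n|^(1/n) = 1/3
Take the limit as n -> infinity: L = 1/3.
Since L = 1/3 < 1, the root test implies convergence.

converges


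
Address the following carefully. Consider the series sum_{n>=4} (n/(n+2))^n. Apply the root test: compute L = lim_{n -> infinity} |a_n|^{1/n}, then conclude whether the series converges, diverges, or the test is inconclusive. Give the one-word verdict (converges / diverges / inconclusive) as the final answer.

Let a_n denote the general term. Form |a_n|^(1/n) and simplify:
|a_n|^(1/n) = n/(n + 2)
Take the limit as n -> infinity: L = 1.
Since L = 1, the root test is inconclusive. (In fact a_n = (n/(n+2))^n -> e^(-2) != 0, so the nth-term test shows divergence; but the root test itself gives no conclusion.)

inconclusive


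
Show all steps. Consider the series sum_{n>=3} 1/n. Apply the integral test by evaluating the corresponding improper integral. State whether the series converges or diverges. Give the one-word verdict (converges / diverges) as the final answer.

Let f(x) = 1/x. Then f is positive, continuous, and decreasing on [3, infinity), so the integral test applies.
Compute the improper integral int_{3}^infinity f(x) dx:
  antiderivative F(x) = log(x).
  As x -> infinity, log(x) -> infinity.
  So int = infinity - log(3) = infinity. By the integral test, the series diverges.

diverges


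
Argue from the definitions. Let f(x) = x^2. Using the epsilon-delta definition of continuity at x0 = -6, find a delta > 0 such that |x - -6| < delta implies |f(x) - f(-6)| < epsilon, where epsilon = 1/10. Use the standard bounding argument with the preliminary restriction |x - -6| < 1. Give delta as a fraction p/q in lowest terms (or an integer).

Factor: |x^2 - (-6)^2| = |x - -6| * |x + -6|.
Impose |x - -6| < 1 first. Then |x + -6| = |(x - -6) + 2*(-6)| <= |x - -6| + 2*|-6| < 1 + 12 = 13.
So |x^2 - (-6)^2| < delta * 13.
We need delta * 13 <= 1/10, i.e. delta <= 1/10/13 = 1/130.
Since 1/130 < 1, this is tighter than 1; take delta = 1/130.
So delta = 1/130 works.

1/130


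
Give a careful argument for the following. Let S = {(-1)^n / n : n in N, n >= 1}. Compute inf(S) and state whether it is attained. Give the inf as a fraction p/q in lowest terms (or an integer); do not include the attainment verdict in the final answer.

Analysis:
- Values: -1, 1/2, -1/3, 1/4, -1/5, ...
- Positive terms (even n): 1/(2+0), 1/(4+0), ... decreasing -> max = 1/2 (n=2).
- Negative terms (odd n): -1/(1+0), -1/(3+0), ... increasing -> min = -1 (n=1).
- So sup = 1/2 (attained at n=2); inf = -1 (attained at n=1).
Conclusion: inf(S) = -1, attained in S.

-1


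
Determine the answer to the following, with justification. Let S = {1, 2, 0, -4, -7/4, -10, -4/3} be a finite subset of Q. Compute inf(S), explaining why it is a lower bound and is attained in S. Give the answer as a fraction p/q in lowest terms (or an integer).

S is finite, so inf(S) = min(S).
Sorted increasing:
-10, -4, -7/4, -4/3, 0, 1, 2
The extremum is -10.
For every x in S, x >= -10. And -10 is in S, so it is attained.
Therefore inf(S) = -10.

-10


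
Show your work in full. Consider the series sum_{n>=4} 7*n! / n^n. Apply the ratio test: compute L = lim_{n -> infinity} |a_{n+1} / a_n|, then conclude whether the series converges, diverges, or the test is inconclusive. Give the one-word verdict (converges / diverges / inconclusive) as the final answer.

Let a_n denote the general term. Form the ratio a_{n+1}/a_n and simplify:
a_{n+1}/a_n = (n/(n + 1))^n
Take the limit as n -> infinity: L = exp(-1).
Since L = exp(-1) < 1, the ratio test implies the series converges.

converges


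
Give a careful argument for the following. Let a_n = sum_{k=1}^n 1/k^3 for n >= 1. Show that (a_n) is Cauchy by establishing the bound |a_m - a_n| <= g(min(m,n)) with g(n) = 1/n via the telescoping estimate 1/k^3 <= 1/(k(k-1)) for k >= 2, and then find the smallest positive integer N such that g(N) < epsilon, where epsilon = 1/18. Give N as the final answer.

For m > n >= 1: |a_m - a_n| = sum_{k=n+1}^m 1/k^3.
Use 1/k^3 <= 1/(k(k-1)) = 1/(k-1) - 1/k for k >= 2 (which holds since k^3 >= k^2 >= k(k-1) for k >= 2):
sum_{k=n+1}^m 1/k^3 <= sum_{k=n+1}^m (1/(k-1) - 1/k) = 1/n - 1/m <= 1/n.
By symmetry the same bound holds with n,m swapped, so |a_m - a_n| <= 1/min(m,n) = g(min(m,n)). Since g(n) -> 0, (a_n) is Cauchy.
Now solve g(N) < 1/18: 1/N < 1/18 <=> N > 1/(1/18) = 18.
The smallest integer strictly greater than 18 is N = 19.
Check: g(19) = 1/19 < 1/18; g(18) = 1/18 >= 1/18. So N = 19.

19


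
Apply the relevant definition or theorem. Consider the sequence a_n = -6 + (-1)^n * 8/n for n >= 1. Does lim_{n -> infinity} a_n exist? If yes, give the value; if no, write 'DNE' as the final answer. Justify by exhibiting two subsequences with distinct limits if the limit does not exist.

Examine the behaviour of a_n along subsequences.
Even-n subsequence a_{2k} = -6 + 8/(2k) -> -6. Odd-n subsequence a_{2k+1} = -6 - 8/(2k+1) -> -6. Both tend to -6, which suggests the limit is -6; verify directly.
|a_n - (-6)| = |(-1)^n * 8/n| = 8/n for every n >= 1.
Given epsilon > 0, choose a positive integer N > 8/epsilon. Then for all n >= N, |a_n - (-6)| = 8/n <= 8/N < epsilon.
So by the definition of the limit, lim a_n exists and equals -6.

-6
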